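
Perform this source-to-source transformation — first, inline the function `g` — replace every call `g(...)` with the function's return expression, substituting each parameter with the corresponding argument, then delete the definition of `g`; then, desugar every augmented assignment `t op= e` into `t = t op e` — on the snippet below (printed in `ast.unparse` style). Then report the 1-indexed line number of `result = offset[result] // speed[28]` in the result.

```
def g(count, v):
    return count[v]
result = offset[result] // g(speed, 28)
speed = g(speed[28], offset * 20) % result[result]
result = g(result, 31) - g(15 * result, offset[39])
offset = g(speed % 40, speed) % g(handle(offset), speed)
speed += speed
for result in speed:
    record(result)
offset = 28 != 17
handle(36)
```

Transformed code:
result = offset[result] // speed[28]
speed = speed[28][offset * 20] % result[result]
result = result[31] - (15 * result)[offset[39]]
offset = (speed % 40)[speed] % handle(offset)[speed]
speed = speed + speed
for result in speed:
    record(result)
offset = 28 != 17
handle(36)

1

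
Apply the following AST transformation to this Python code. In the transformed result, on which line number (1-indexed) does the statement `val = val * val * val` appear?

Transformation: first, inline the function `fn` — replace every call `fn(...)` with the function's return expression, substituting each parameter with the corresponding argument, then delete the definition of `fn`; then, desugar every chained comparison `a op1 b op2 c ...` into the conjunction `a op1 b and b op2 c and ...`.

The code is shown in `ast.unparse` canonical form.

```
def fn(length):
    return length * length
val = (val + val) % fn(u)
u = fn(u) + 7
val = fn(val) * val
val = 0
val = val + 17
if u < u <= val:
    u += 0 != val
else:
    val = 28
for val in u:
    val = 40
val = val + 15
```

Transformed code:
val = (val + val) % (u * u)
u = u * u + 7
val = val * val * val
val = 0
val = val + 17
if u < u and u <= val:
    u += 0 != val
else:
    val = 28
for val in u:
    val = 40
val = val + 15

3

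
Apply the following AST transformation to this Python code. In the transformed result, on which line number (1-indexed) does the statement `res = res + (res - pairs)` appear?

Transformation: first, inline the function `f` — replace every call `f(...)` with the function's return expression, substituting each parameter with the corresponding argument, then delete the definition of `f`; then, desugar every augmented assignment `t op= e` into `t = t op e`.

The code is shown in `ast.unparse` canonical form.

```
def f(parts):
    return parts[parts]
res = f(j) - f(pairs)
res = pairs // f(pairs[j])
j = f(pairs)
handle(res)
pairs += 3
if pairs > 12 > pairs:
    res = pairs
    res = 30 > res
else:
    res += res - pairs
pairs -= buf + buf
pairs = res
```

Transformed code:
res = j[j] - pairs[pairs]
res = pairs // pairs[j][pairs[j]]
j = pairs[pairs]
handle(res)
pairs = pairs + 3
if pairs > 12 > pairs:
    res = pairs
    res = 30 > res
else:
    res = res + (res - pairs)
pairs = pairs - (buf + buf)
pairs = res

10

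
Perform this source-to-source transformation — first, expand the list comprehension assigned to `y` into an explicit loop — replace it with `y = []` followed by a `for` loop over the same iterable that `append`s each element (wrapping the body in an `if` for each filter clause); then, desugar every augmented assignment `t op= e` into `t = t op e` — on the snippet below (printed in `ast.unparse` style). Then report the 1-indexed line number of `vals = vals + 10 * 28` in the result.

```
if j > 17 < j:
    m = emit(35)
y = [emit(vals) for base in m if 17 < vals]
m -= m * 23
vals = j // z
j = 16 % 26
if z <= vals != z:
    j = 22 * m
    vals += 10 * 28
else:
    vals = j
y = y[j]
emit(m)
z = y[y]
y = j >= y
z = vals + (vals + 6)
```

Transformed code:
if j > 17 < j:
    m = emit(35)
y = []
for base in m:
    if 17 < vals:
        y.append(emit(vals))
m = m - m * 23
vals = j // z
j = 16 % 26
if z <= vals != z:
    j = 22 * m
    vals = vals + 10 * 28
else:
    vals = j
y = y[j]
emit(m)
z = y[y]
y = j >= y
z = vals + (vals + 6)

12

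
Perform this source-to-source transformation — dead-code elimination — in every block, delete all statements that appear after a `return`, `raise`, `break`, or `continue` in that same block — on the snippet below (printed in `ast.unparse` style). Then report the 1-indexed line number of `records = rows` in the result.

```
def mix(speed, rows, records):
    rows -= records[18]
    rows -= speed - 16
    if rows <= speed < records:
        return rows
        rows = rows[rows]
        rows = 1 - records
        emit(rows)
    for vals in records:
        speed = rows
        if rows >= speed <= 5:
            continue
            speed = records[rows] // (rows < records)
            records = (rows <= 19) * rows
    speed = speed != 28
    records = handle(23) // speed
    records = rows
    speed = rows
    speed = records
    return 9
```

12

Transformed code:
def mix(speed, rows, records):
    rows -= records[18]
    rows -= speed - 16
    if rows <= speed < records:
        return rows
    for vals in records:
        speed = rows
        if rows >= speed <= 5:
            continue
    speed = speed != 28
    records = handle(23) // speed
    records = rows
    speed = rows
    speed = records
    return 9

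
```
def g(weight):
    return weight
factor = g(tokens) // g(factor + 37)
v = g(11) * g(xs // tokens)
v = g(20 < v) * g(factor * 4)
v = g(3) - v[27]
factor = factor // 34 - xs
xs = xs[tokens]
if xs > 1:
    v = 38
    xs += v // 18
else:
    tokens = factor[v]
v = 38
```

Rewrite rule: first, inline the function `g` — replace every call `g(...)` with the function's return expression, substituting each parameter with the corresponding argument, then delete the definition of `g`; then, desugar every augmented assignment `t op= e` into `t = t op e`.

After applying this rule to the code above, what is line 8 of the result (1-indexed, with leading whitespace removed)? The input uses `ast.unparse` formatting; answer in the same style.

Transformed code:
factor = tokens // (factor + 37)
v = 11 * (xs // tokens)
v = (20 < v) * (factor * 4)
v = 3 - v[27]
factor = factor // 34 - xs
xs = xs[tokens]
if xs > 1:
    v = 38
    xs = xs + v // 18
else:
    tokens = factor[v]
v = 38

v = 38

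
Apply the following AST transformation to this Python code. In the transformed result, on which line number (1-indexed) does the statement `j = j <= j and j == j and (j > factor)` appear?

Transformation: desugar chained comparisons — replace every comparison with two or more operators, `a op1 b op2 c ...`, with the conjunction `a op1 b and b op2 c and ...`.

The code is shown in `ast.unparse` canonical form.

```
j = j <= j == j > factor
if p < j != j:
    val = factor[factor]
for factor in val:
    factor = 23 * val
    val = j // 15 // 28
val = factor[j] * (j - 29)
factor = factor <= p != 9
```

1

Transformed code:
j = j <= j and j == j and (j > factor)
if p < j and j != j:
    val = factor[factor]
for factor in val:
    factor = 23 * val
    val = j // 15 // 28
val = factor[j] * (j - 29)
factor = factor <= p and p != 9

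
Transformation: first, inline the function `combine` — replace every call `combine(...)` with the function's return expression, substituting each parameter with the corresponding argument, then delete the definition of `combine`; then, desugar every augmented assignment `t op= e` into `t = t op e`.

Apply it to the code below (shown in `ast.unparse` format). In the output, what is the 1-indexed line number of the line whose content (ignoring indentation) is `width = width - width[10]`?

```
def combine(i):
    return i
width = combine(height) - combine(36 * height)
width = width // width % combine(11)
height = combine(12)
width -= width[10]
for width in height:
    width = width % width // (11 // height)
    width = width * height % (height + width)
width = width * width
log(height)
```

4

Transformed code:
width = height - 36 * height
width = width // width % 11
height = 12
width = width - width[10]
for width in height:
    width = width % width // (11 // height)
    width = width * height % (height + width)
width = width * width
log(height)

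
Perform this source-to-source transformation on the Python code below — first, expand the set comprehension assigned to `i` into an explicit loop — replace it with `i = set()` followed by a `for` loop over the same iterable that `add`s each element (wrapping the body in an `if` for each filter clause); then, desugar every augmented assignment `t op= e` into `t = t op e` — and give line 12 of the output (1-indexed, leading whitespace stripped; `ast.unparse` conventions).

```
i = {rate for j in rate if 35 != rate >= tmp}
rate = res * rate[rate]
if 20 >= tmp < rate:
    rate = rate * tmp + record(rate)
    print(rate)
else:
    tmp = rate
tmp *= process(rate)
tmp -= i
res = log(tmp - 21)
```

tmp = tmp - i

Transformed code:
i = set()
for j in rate:
    if 35 != rate >= tmp:
        i.add(rate)
rate = res * rate[rate]
if 20 >= tmp < rate:
    rate = rate * tmp + record(rate)
    print(rate)
else:
    tmp = rate
tmp = tmp * process(rate)
tmp = tmp - i
res = log(tmp - 21)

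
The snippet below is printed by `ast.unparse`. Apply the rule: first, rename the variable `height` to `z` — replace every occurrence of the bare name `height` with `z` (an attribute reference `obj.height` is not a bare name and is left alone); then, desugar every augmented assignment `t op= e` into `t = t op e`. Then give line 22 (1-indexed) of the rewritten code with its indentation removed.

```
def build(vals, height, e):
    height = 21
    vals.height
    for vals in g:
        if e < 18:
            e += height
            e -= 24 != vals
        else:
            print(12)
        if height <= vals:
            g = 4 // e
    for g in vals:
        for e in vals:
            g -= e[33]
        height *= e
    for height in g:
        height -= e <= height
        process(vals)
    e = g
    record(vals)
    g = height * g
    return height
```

return z

Transformed code:
def build(vals, z, e):
    z = 21
    vals.height
    for vals in g:
        if e < 18:
            e = e + z
            e = e - (24 != vals)
        else:
            print(12)
        if z <= vals:
            g = 4 // e
    for g in vals:
        for e in vals:
            g = g - e[33]
        z = z * e
    for z in g:
        z = z - (e <= z)
        process(vals)
    e = g
    record(vals)
    g = z * g
    return z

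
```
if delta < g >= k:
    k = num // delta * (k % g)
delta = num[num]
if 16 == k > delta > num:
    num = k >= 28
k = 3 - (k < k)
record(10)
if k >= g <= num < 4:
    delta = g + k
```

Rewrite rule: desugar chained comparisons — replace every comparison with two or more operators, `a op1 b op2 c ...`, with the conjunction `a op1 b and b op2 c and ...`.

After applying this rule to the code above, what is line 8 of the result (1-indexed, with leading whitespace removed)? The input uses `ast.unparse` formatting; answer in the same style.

if k >= g and g <= num and (num < 4):

Transformed code:
if delta < g and g >= k:
    k = num // delta * (k % g)
delta = num[num]
if 16 == k and k > delta and (delta > num):
    num = k >= 28
k = 3 - (k < k)
record(10)
if k >= g and g <= num and (num < 4):
    delta = g + k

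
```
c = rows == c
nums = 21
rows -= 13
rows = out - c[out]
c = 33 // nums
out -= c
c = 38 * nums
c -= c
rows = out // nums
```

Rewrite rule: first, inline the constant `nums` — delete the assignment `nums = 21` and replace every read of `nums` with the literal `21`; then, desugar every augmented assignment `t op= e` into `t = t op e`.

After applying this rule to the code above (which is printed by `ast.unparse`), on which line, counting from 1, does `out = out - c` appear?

5

Transformed code:
c = rows == c
rows = rows - 13
rows = out - c[out]
c = 33 // 21
out = out - c
c = 38 * 21
c = c - c
rows = out // 21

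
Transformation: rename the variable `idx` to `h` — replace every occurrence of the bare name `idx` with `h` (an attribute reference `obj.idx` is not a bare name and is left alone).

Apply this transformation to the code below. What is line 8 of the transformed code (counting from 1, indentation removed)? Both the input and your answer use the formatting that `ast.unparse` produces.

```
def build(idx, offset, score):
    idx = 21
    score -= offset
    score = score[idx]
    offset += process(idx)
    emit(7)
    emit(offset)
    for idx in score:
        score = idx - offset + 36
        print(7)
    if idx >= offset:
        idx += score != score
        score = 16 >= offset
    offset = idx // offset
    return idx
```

for h in score:

Transformed code:
def build(h, offset, score):
    h = 21
    score -= offset
    score = score[h]
    offset += process(h)
    emit(7)
    emit(offset)
    for h in score:
        score = h - offset + 36
        print(7)
    if h >= offset:
        h += score != score
        score = 16 >= offset
    offset = h // offset
    return h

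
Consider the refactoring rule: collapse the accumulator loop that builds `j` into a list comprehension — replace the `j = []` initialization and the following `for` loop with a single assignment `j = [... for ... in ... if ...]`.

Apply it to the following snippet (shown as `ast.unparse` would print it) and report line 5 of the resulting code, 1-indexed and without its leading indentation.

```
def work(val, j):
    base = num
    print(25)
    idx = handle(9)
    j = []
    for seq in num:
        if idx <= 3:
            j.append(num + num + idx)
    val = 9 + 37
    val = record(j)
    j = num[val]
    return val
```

Transformed code:
def work(val, j):
    base = num
    print(25)
    idx = handle(9)
    j = [num + num + idx for seq in num if idx <= 3]
    val = 9 + 37
    val = record(j)
    j = num[val]
    return val

j = [num + num + idx for seq in num if idx <= 3]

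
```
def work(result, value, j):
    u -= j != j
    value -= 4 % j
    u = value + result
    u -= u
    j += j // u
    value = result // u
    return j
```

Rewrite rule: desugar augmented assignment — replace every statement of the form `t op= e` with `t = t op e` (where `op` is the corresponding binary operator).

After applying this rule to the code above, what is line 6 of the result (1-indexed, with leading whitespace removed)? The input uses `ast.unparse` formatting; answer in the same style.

Transformed code:
def work(result, value, j):
    u = u - (j != j)
    value = value - 4 % j
    u = value + result
    u = u - u
    j = j + j // u
    value = result // u
    return j

j = j + j // u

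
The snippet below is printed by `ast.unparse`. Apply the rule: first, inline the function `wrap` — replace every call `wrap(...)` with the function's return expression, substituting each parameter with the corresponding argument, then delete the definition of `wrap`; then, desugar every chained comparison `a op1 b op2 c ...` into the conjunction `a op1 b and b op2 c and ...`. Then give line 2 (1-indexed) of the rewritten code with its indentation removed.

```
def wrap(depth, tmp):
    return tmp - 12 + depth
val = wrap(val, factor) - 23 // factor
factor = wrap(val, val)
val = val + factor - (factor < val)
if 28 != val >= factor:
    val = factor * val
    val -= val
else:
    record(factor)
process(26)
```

Transformed code:
val = factor - 12 + val - 23 // factor
factor = val - 12 + val
val = val + factor - (factor < val)
if 28 != val and val >= factor:
    val = factor * val
    val -= val
else:
    record(factor)
process(26)

factor = val - 12 + val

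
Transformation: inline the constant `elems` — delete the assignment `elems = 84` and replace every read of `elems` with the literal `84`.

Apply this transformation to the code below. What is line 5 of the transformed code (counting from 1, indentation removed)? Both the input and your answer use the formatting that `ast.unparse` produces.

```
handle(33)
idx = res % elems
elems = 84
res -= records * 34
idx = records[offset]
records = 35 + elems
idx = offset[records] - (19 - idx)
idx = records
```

Transformed code:
handle(33)
idx = res % 84
res -= records * 34
idx = records[offset]
records = 35 + 84
idx = offset[records] - (19 - idx)
idx = records

records = 35 + 84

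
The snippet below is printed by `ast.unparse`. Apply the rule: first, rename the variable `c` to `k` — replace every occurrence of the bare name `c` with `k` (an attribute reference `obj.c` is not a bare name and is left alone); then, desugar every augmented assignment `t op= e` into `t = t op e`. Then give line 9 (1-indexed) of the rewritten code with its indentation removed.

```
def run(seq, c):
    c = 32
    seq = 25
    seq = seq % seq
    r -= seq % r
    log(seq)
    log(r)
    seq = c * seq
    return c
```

return k

Transformed code:
def run(seq, k):
    k = 32
    seq = 25
    seq = seq % seq
    r = r - seq % r
    log(seq)
    log(r)
    seq = k * seq
    return k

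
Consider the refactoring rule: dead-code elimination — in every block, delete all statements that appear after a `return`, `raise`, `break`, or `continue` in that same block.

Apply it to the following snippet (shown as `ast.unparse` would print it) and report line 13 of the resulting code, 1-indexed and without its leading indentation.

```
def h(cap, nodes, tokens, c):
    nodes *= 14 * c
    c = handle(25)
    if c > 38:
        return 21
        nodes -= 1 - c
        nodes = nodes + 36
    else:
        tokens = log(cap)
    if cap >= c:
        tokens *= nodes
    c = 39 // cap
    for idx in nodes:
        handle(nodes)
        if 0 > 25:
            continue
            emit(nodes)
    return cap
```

if 0 > 25:

Transformed code:
def h(cap, nodes, tokens, c):
    nodes *= 14 * c
    c = handle(25)
    if c > 38:
        return 21
    else:
        tokens = log(cap)
    if cap >= c:
        tokens *= nodes
    c = 39 // cap
    for idx in nodes:
        handle(nodes)
        if 0 > 25:
            continue
    return cap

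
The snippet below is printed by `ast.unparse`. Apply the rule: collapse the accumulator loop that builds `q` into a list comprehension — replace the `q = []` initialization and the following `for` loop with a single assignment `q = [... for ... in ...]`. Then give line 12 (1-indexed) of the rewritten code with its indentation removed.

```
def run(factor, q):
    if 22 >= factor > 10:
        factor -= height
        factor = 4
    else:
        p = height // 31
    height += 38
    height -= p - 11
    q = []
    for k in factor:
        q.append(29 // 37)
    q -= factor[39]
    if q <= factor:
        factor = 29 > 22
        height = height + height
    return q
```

Transformed code:
def run(factor, q):
    if 22 >= factor > 10:
        factor -= height
        factor = 4
    else:
        p = height // 31
    height += 38
    height -= p - 11
    q = [29 // 37 for k in factor]
    q -= factor[39]
    if q <= factor:
        factor = 29 > 22
        height = height + height
    return q

factor = 29 > 22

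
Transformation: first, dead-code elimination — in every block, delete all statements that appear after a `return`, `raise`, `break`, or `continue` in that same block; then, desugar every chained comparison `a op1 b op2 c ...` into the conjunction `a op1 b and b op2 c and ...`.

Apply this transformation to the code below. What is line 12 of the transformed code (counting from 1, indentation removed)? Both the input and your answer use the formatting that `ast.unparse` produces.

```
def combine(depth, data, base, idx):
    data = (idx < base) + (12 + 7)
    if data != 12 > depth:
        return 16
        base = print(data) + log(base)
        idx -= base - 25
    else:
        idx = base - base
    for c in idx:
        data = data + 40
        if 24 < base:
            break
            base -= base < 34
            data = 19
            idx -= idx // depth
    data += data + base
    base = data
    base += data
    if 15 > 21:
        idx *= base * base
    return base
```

Transformed code:
def combine(depth, data, base, idx):
    data = (idx < base) + (12 + 7)
    if data != 12 and 12 > depth:
        return 16
    else:
        idx = base - base
    for c in idx:
        data = data + 40
        if 24 < base:
            break
    data += data + base
    base = data
    base += data
    if 15 > 21:
        idx *= base * base
    return base

base = data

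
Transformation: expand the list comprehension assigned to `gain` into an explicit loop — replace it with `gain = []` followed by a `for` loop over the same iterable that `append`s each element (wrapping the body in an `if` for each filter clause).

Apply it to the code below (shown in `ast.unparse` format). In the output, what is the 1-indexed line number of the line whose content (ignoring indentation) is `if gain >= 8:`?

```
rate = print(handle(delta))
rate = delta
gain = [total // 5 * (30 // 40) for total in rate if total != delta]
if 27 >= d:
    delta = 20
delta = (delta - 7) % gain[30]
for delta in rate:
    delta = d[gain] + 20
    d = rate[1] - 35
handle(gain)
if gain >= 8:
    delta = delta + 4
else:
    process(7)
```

Transformed code:
rate = print(handle(delta))
rate = delta
gain = []
for total in rate:
    if total != delta:
        gain.append(total // 5 * (30 // 40))
if 27 >= d:
    delta = 20
delta = (delta - 7) % gain[30]
for delta in rate:
    delta = d[gain] + 20
    d = rate[1] - 35
handle(gain)
if gain >= 8:
    delta = delta + 4
else:
    process(7)

14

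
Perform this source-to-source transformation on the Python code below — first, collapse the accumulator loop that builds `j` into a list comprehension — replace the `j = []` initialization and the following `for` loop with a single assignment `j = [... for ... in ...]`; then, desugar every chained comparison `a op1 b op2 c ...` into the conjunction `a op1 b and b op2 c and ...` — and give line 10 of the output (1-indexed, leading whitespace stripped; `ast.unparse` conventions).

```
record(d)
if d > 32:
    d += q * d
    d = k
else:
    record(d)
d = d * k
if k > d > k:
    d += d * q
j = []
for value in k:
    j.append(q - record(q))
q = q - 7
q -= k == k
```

Transformed code:
record(d)
if d > 32:
    d += q * d
    d = k
else:
    record(d)
d = d * k
if k > d and d > k:
    d += d * q
j = [q - record(q) for value in k]
q = q - 7
q -= k == k

j = [q - record(q) for value in k]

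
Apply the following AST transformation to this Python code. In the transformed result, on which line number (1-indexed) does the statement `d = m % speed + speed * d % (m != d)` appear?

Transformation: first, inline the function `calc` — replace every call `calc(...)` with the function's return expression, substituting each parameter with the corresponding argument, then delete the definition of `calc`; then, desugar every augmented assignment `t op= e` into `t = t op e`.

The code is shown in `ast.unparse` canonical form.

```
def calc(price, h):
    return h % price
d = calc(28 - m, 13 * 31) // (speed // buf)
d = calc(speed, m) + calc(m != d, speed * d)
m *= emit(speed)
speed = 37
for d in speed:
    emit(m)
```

Transformed code:
d = 13 * 31 % (28 - m) // (speed // buf)
d = m % speed + speed * d % (m != d)
m = m * emit(speed)
speed = 37
for d in speed:
    emit(m)

2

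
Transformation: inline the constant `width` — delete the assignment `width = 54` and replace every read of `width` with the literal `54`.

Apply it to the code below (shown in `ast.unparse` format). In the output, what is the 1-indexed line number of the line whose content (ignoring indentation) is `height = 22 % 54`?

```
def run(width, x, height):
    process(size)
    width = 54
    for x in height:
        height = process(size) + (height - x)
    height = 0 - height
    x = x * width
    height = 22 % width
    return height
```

Transformed code:
def run(width, x, height):
    process(size)
    for x in height:
        height = process(size) + (height - x)
    height = 0 - height
    x = x * 54
    height = 22 % 54
    return height

7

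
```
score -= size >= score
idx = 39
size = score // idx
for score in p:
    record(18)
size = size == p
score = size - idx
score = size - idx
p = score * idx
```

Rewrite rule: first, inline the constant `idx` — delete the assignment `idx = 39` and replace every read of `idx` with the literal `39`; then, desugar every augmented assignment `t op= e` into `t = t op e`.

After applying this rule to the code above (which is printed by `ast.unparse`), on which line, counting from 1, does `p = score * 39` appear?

Transformed code:
score = score - (size >= score)
size = score // 39
for score in p:
    record(18)
size = size == p
score = size - 39
score = size - 39
p = score * 39

8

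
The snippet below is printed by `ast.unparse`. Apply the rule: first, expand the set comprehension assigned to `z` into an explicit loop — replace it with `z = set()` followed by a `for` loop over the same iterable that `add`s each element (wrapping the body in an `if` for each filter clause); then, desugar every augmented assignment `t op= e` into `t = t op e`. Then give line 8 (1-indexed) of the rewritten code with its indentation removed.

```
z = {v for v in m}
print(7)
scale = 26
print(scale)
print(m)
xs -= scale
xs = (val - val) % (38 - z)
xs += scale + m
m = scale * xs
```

xs = xs - scale

Transformed code:
z = set()
for v in m:
    z.add(v)
print(7)
scale = 26
print(scale)
print(m)
xs = xs - scale
xs = (val - val) % (38 - z)
xs = xs + (scale + m)
m = scale * xs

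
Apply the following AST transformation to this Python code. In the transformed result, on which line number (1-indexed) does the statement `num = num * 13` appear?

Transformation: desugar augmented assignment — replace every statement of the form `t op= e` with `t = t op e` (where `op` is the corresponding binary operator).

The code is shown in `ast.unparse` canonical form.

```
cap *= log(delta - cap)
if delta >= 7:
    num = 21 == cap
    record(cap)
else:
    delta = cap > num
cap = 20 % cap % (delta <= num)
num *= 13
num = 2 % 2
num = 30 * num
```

8

Transformed code:
cap = cap * log(delta - cap)
if delta >= 7:
    num = 21 == cap
    record(cap)
else:
    delta = cap > num
cap = 20 % cap % (delta <= num)
num = num * 13
num = 2 % 2
num = 30 * num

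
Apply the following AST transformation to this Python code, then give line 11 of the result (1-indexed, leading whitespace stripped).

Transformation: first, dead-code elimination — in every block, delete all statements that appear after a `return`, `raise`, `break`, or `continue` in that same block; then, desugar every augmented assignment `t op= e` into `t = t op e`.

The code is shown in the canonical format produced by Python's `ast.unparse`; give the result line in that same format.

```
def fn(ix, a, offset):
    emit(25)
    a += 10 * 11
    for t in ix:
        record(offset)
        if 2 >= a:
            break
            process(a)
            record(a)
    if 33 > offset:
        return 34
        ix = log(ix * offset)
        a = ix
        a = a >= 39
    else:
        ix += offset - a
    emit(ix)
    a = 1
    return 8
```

Transformed code:
def fn(ix, a, offset):
    emit(25)
    a = a + 10 * 11
    for t in ix:
        record(offset)
        if 2 >= a:
            break
    if 33 > offset:
        return 34
    else:
        ix = ix + (offset - a)
    emit(ix)
    a = 1
    return 8

ix = ix + (offset - a)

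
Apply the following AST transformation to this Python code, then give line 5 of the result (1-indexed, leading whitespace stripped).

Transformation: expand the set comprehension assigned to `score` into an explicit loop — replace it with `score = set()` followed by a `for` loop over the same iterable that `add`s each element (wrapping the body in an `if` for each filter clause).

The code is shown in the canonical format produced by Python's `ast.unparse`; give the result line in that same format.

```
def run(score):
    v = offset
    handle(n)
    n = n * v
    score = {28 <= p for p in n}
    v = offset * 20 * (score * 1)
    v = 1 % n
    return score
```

score = set()

Transformed code:
def run(score):
    v = offset
    handle(n)
    n = n * v
    score = set()
    for p in n:
        score.add(28 <= p)
    v = offset * 20 * (score * 1)
    v = 1 % n
    return score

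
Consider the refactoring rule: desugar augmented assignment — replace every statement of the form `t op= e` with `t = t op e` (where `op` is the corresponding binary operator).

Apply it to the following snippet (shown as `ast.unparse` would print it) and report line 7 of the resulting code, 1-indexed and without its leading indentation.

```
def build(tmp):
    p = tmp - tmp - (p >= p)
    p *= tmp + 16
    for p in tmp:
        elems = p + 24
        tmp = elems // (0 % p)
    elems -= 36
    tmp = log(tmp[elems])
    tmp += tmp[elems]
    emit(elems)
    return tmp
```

elems = elems - 36

Transformed code:
def build(tmp):
    p = tmp - tmp - (p >= p)
    p = p * (tmp + 16)
    for p in tmp:
        elems = p + 24
        tmp = elems // (0 % p)
    elems = elems - 36
    tmp = log(tmp[elems])
    tmp = tmp + tmp[elems]
    emit(elems)
    return tmp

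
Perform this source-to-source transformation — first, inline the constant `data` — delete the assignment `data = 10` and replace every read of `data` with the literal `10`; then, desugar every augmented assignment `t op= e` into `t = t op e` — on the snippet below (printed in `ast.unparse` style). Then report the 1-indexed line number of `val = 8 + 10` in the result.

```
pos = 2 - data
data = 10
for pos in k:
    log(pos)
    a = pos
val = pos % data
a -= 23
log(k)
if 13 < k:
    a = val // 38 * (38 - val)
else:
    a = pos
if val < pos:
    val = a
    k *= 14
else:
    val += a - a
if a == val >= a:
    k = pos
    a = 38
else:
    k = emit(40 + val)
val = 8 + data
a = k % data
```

Transformed code:
pos = 2 - 10
for pos in k:
    log(pos)
    a = pos
val = pos % 10
a = a - 23
log(k)
if 13 < k:
    a = val // 38 * (38 - val)
else:
    a = pos
if val < pos:
    val = a
    k = k * 14
else:
    val = val + (a - a)
if a == val >= a:
    k = pos
    a = 38
else:
    k = emit(40 + val)
val = 8 + 10
a = k % 10

22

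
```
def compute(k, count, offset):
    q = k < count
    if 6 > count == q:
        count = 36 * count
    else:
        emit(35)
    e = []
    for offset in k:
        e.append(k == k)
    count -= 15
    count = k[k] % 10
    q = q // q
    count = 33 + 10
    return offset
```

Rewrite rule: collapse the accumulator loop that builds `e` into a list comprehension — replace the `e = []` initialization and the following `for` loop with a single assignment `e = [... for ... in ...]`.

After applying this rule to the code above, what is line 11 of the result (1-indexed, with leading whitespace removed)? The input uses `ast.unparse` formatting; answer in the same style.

count = 33 + 10

Transformed code:
def compute(k, count, offset):
    q = k < count
    if 6 > count == q:
        count = 36 * count
    else:
        emit(35)
    e = [k == k for offset in k]
    count -= 15
    count = k[k] % 10
    q = q // q
    count = 33 + 10
    return offset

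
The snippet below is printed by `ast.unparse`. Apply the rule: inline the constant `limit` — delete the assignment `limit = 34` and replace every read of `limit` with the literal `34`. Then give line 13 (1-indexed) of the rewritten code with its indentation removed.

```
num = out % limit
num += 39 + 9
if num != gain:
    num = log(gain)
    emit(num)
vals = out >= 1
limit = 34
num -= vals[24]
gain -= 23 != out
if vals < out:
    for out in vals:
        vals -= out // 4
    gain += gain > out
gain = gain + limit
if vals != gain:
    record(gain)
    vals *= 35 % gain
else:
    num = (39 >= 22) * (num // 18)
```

gain = gain + 34

Transformed code:
num = out % 34
num += 39 + 9
if num != gain:
    num = log(gain)
    emit(num)
vals = out >= 1
num -= vals[24]
gain -= 23 != out
if vals < out:
    for out in vals:
        vals -= out // 4
    gain += gain > out
gain = gain + 34
if vals != gain:
    record(gain)
    vals *= 35 % gain
else:
    num = (39 >= 22) * (num // 18)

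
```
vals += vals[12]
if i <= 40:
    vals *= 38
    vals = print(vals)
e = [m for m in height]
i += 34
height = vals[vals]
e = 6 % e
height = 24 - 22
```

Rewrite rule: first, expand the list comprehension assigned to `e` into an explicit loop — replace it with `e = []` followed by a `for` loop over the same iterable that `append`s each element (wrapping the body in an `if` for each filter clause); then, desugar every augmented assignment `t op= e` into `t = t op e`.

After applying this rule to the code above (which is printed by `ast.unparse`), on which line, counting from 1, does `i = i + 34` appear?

8

Transformed code:
vals = vals + vals[12]
if i <= 40:
    vals = vals * 38
    vals = print(vals)
e = []
for m in height:
    e.append(m)
i = i + 34
height = vals[vals]
e = 6 % e
height = 24 - 22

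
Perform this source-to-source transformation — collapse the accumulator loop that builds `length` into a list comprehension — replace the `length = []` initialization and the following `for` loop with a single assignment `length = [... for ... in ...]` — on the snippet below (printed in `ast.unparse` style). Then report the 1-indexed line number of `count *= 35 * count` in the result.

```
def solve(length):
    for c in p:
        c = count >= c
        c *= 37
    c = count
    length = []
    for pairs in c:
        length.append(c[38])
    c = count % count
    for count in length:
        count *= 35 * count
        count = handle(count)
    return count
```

9

Transformed code:
def solve(length):
    for c in p:
        c = count >= c
        c *= 37
    c = count
    length = [c[38] for pairs in c]
    c = count % count
    for count in length:
        count *= 35 * count
        count = handle(count)
    return count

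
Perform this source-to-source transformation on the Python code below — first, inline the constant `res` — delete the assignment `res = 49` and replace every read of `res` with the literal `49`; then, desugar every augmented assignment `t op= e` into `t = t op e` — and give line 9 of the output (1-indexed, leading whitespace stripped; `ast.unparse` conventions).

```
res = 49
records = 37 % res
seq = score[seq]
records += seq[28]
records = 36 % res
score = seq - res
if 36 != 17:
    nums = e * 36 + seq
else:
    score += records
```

Transformed code:
records = 37 % 49
seq = score[seq]
records = records + seq[28]
records = 36 % 49
score = seq - 49
if 36 != 17:
    nums = e * 36 + seq
else:
    score = score + records

score = score + records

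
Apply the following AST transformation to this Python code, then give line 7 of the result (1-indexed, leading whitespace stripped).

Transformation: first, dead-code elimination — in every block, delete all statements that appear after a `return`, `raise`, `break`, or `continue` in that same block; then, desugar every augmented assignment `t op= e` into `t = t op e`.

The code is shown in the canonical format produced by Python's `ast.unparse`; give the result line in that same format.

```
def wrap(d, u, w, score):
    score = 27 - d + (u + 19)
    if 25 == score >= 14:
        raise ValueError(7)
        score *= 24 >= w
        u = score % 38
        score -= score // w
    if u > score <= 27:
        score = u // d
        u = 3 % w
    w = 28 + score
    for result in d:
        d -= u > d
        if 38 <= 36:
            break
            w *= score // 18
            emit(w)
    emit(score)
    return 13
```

u = 3 % w

Transformed code:
def wrap(d, u, w, score):
    score = 27 - d + (u + 19)
    if 25 == score >= 14:
        raise ValueError(7)
    if u > score <= 27:
        score = u // d
        u = 3 % w
    w = 28 + score
    for result in d:
        d = d - (u > d)
        if 38 <= 36:
            break
    emit(score)
    return 13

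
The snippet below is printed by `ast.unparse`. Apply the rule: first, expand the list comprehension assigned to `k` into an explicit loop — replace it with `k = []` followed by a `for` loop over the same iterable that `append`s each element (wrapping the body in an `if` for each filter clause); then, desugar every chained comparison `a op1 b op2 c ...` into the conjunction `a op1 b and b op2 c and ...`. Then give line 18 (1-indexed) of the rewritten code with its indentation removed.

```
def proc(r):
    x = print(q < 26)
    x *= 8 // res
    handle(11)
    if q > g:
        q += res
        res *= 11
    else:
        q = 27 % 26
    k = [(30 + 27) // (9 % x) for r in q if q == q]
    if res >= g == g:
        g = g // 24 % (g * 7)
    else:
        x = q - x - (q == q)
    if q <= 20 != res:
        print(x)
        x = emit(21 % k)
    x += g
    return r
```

Transformed code:
def proc(r):
    x = print(q < 26)
    x *= 8 // res
    handle(11)
    if q > g:
        q += res
        res *= 11
    else:
        q = 27 % 26
    k = []
    for r in q:
        if q == q:
            k.append((30 + 27) // (9 % x))
    if res >= g and g == g:
        g = g // 24 % (g * 7)
    else:
        x = q - x - (q == q)
    if q <= 20 and 20 != res:
        print(x)
        x = emit(21 % k)
    x += g
    return r

if q <= 20 and 20 != res:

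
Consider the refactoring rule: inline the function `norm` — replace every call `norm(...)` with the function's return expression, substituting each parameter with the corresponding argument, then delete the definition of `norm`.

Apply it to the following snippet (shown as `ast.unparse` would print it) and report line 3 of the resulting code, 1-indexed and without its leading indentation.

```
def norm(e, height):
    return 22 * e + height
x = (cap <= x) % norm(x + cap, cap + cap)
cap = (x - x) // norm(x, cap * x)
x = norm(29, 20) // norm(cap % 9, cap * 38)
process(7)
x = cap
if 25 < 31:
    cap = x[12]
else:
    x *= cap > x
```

Transformed code:
x = (cap <= x) % (22 * (x + cap) + (cap + cap))
cap = (x - x) // (22 * x + cap * x)
x = (22 * 29 + 20) // (22 * (cap % 9) + cap * 38)
process(7)
x = cap
if 25 < 31:
    cap = x[12]
else:
    x *= cap > x

x = (22 * 29 + 20) // (22 * (cap % 9) + cap * 38)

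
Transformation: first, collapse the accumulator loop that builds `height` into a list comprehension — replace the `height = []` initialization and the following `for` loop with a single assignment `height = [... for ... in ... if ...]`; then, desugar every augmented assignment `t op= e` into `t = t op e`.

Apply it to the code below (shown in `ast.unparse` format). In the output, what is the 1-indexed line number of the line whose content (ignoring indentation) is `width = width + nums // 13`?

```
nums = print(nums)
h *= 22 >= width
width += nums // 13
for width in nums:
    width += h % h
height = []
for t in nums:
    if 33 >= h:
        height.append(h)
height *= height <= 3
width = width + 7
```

3

Transformed code:
nums = print(nums)
h = h * (22 >= width)
width = width + nums // 13
for width in nums:
    width = width + h % h
height = [h for t in nums if 33 >= h]
height = height * (height <= 3)
width = width + 7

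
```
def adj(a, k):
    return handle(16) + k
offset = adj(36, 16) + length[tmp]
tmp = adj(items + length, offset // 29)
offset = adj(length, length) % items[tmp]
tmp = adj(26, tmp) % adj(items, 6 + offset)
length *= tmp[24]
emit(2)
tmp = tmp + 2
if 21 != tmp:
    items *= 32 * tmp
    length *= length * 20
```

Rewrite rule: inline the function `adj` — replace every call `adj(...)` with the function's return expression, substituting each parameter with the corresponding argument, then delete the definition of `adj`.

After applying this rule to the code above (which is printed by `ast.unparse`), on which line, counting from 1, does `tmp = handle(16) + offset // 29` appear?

Transformed code:
offset = handle(16) + 16 + length[tmp]
tmp = handle(16) + offset // 29
offset = (handle(16) + length) % items[tmp]
tmp = (handle(16) + tmp) % (handle(16) + (6 + offset))
length *= tmp[24]
emit(2)
tmp = tmp + 2
if 21 != tmp:
    items *= 32 * tmp
    length *= length * 20

2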